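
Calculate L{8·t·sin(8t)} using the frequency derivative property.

L{sin(8t)} = 8/(s² + 64). By L{t·f(t)} = -F'(s): -d/ds[8/(s² + 64)] = -(8)·(-2s)/(s² + 64)² = 16s/(s² + 64)². Then L{8·t·sin(8t)} = 8·16s/(s² + 64)² = 128s/(s² + 64)²

Final answer: 128s/(s² + 64)²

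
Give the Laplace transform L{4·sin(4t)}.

L{sin(ωt)} = ω/(s² + ω²), so L{sin(4t)} = 4/(s² + 16). Then L{4·sin(4t)} = 4·4/(s² + 16) = 16/(s² + 16)

Final answer: 16/(s² + 16)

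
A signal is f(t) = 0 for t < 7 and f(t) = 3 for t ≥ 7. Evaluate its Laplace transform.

f(t) = 3·u(t-7). L{u(t-7)} = e^(-7s)/s, so L{f(t)} = 3·e^(-7s)/s

Final answer: 3·e^(-7s)/s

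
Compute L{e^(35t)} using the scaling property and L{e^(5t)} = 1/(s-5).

Using L{f(at)} = (1/a)F(s/a) with a=7 and f(t) = e^(5t): L{e^(35t)} = (1/7) · 1/((s/7)-5) = (1/7) · 7/(s-35) = 1/(s-35)

Final answer: 1/(s-35)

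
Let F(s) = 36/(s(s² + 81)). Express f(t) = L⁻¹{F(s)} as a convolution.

36/(s(s² + 81)) = (1/s)·(36/(s² + 81)) = L{1}·L{4·sin(9t)}. So f(t) = 1*(4·sin(9t)) = ∫₀ᵗ 4·sin(9τ) dτ

Final answer: ∫₀ᵗ 4·sin(9τ) dτ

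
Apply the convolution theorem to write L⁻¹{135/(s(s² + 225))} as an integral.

135/(s(s² + 225)) = (1/s)·(135/(s² + 225)) = L{1}·L{9·sin(15t)}. So f(t) = 1*(9·sin(15t)) = ∫₀ᵗ 9·sin(15τ) dτ

Final answer: ∫₀ᵗ 9·sin(15τ) dτ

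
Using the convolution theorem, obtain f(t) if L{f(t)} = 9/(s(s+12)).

9/(s(s+12)) = (9/s)·(1/(s+12)) = L{9}·L{e^(-12t)}. By convolution, f(t) = 9*e^(-12t) = ∫₀ᵗ 9·e^(-12τ) dτ = 9·(1 - e^(-12t))/12

Final answer: 9·(1 - e^(-12t))/12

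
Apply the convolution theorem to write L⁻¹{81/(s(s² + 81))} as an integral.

81/(s(s² + 81)) = (1/s)·(81/(s² + 81)) = L{1}·L{9·sin(9t)}. So f(t) = 1*(9·sin(9t)) = ∫₀ᵗ 9·sin(9τ) dτ

Final answer: ∫₀ᵗ 9·sin(9τ) dτ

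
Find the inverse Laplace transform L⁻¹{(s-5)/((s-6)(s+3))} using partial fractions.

Using partial fractions, f(t) = (e^(6t) + 8e^(-3t))/9

Final answer: (e^(6t) + 8e^(-3t))/9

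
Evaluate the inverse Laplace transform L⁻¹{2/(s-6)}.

L⁻¹{1/(s-a)} = e^(at), so L⁻¹{1/(s-6)} = e^(6t), and L⁻¹{2/(s-6)} = 2·e^(6t)

Final answer: 2·e^(6t)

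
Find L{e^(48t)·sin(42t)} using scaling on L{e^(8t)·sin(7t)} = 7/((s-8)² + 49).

Scaling with a=6: L{e^(48t)·sin(42t)} = (1/6) · 7/((s/6-8)² + 49). Simplifying: 42/((s-48)² + 1764)

Final answer: 42/((s-48)² + 1764)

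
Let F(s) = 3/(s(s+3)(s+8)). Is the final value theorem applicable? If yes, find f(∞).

Poles of sF(s) = 3/((s+3)(s+8)) are at s = -3 and s = -8, both in the left half-plane. Theorem applies. f(∞) = lim_{s→0} sF(s) = 3/(3·8) = 1/8

Final answer: 1/8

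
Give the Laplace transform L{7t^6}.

L{7t^6} = 7 · L{t^6} = 7 · 720/s^7 = 5040/s^7

Final answer: 5040/s^7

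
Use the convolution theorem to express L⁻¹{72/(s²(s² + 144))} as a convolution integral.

72/(s²(s² + 144)) = (1/s²)·(72/(s² + 144)) = L{t}·L{6·sin(12t)}. So f(t) = t*(6·sin(12t)) = ∫₀ᵗ 6τ·sin(12(t-τ)) dτ

Final answer: ∫₀ᵗ 6τ·sin(12(t-τ)) dτ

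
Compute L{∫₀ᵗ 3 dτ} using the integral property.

L{∫₀ᵗ f(τ)dτ} = F(s)/s with f(t) = 3. F(s) = 3/s, so L{∫₀ᵗ 3 dτ} = (3/s)/s = 3/s². (Check: ∫₀ᵗ 3 dτ = 3t.)

Final answer: 3/s²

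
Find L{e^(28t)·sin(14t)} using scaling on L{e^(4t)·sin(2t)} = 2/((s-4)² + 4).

Scaling with a=7: L{e^(28t)·sin(14t)} = (1/7) · 2/((s/7-4)² + 4). Simplifying: 14/((s-28)² + 196)

Final answer: 14/((s-28)² + 196)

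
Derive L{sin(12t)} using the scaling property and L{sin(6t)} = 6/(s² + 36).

Using L{f(at)} = (1/a)F(s/a) with a=2: L{sin(12t)} = (1/2) · 6/((s/2)² + 36) = (1/2) · 6·4/(s² + 144) = 12/(s² + 144)

Final answer: 12/(s² + 144)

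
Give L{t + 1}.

L{t + 1} = L{t} + L{1} = 1/s² + 1/s

Final answer: 1/s² + 1/s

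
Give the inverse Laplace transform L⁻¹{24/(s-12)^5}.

L⁻¹{n!/(s-a)^(n+1)} = t^n·e^(at) with n=4, a=12. So L⁻¹{24/(s-12)^5} = t^4·e^(12t)

Final answer: t^4·e^(12t)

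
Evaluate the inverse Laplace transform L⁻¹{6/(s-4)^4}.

L⁻¹{n!/(s-a)^(n+1)} = t^n·e^(at), so L⁻¹{6/(s-4)^4} = t^3·e^(4t)

Final answer: t^3·e^(4t)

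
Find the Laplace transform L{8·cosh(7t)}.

L{cosh(ωt)} = s/(s² - ω²), so L{cosh(7t)} = s/(s² - 49). Then L{8·cosh(7t)} = 8·s/(s² - 49) = 8s/(s² - 49)

Final answer: 8s/(s² - 49)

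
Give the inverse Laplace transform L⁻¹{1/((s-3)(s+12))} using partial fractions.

Decompose: A/(s-3) + B/(s+12). A = 1/15, B = -1/15. f(t) = (e^(3t) - e^(-12t))/15

Final answer: (e^(3t) - e^(-12t))/15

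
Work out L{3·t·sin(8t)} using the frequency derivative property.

L{sin(8t)} = 8/(s² + 64). By L{t·f(t)} = -F'(s): -d/ds[8/(s² + 64)] = -(8)·(-2s)/(s² + 64)² = 16s/(s² + 64)². Then L{3·t·sin(8t)} = 3·16s/(s² + 64)² = 48s/(s² + 64)²

Final answer: 48s/(s² + 64)²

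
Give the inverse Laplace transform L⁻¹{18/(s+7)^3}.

L⁻¹{n!/(s-a)^(n+1)} = t^n·e^(at) with n=2, a=-7. So L⁻¹{2/(s+7)^3} = t^2·e^(-7t), and L⁻¹{18/(s+7)^3} = (18/2)·t^2·e^(-7t) = 9·t^2·e^(-7t)

Final answer: 9·t^2·e^(-7t)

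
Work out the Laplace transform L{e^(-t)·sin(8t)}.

L{e^(at)·sin(ωt)} = ω/((s-a)² + ω²), so L{e^(-t)·sin(8t)} = 8/((s+1)² + 64)

Final answer: 8/((s+1)² + 64)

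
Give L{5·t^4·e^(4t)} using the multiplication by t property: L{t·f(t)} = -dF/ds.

Using L{t^n·e^(at)} = n!/(s-a)^(n+1), L{t^4·e^(4t)} = 24/(s-4)^5, so L{5·t^4·e^(4t)} = 5·24/(s-4)^5 = 120/(s-4)^5

Final answer: 120/(s-4)^5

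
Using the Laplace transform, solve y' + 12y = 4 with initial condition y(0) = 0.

sY + 12Y = 4/s. Y = 4/(s(s+12)). Partial fractions: Y = 1/3/s - 1/3/(s+12)

Final answer: y(t) = 1/3(1 - e^(-12t))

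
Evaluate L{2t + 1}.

L{2t + 1} = 2·L{t} + L{1} = 2/s² + 1/s

Final answer: 2/s² + 1/s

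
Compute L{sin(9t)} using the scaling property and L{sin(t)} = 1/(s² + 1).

Using L{f(at)} = (1/a)F(s/a) with a=9: L{sin(9t)} = (1/9) · 1/((s/9)² + 1) = (1/9) · 1·81/(s² + 81) = 9/(s² + 81)

Final answer: 9/(s² + 81)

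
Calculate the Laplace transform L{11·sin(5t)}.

L{sin(ωt)} = ω/(s² + ω²), so L{sin(5t)} = 5/(s² + 25). Then L{11·sin(5t)} = 11·5/(s² + 25) = 55/(s² + 25)

Final answer: 55/(s² + 25)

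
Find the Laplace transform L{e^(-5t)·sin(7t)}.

L{e^(at)·sin(ωt)} = ω/((s-a)² + ω²), so L{e^(-5t)·sin(7t)} = 7/((s+5)² + 49)

Final answer: 7/((s+5)² + 49)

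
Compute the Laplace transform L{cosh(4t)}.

L{cosh(ωt)} = s/(s² - ω²), so L{cosh(4t)} = s/(s² - 16)

Final answer: s/(s² - 16)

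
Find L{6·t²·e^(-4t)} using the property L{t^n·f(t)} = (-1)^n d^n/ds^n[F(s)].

L{e^(-4t)} = 1/(s+4). d/ds[1/(s+4)] = -1/(s+4)². d²/ds²[1/(s+4)] = 2/(s+4)³. So L{t²·e^(-4t)} = (-1)² · 2/(s+4)³ = 2/(s+4)³. Then L{6·t²·e^(-4t)} = 6·2/(s+4)³ = 12/(s+4)³

Final answer: 12/(s+4)³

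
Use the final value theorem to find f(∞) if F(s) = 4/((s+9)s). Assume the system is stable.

f(∞) = lim_{s→0} sF(s) = lim_{s→0} 4/(s+9) = 4/9

Final answer: 4/9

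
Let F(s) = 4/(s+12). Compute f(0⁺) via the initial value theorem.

f(0⁺) = lim_{s→∞} s·4/(s+12) = lim_{s→∞} 4s/(s+12) = 4

Final answer: 4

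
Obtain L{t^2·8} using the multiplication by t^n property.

L{8} = 8/s. d^1/ds^1[1/s] = -1/s². d^2/ds^2[1/s] = 2/s^3. So L{t^2} = (-1)^{2}·2/s^3 = 2/s^3. Then L{t^2·8} = 8·2/s^3 = 16/s^3

Final answer: 16/s^3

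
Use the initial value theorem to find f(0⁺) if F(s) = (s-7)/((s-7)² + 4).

f(0⁺) = lim_{s→∞} sF(s) = lim_{s→∞} s(s-7)/((s-7)² + 4) = 1

Final answer: 1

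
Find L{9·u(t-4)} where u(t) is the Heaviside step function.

L{u(t-a)} = e^(-as)/s. Here a=4, so L{u(t-4)} = e^(-4s)/s, and L{9·u(t-4)} = 9·e^(-4s)/s

Final answer: 9·e^(-4s)/s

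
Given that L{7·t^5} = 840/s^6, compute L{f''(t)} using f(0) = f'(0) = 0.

L{f''(t)} = s²F(s) - sf(0) - f'(0) = s²·840/s^6 - 0 - 0 = 840/s^4

Final answer: 840/s^4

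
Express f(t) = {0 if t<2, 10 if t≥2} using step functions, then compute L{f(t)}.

f(t) = 10·u(t-2). L{u(t-2)} = e^(-2s)/s, so L{f(t)} = 10·e^(-2s)/s

Final answer: 10·e^(-2s)/s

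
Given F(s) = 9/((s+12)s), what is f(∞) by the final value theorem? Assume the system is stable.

f(∞) = lim_{s→0} sF(s) = lim_{s→0} 9/(s+12) = 3/4

Final answer: 3/4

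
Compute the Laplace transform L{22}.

L{22} = 22 · L{1} = 22/s

Final answer: 22/s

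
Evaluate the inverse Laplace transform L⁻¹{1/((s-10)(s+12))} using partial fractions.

Decompose: A/(s-10) + B/(s+12). A = 1/22, B = -1/22. f(t) = (e^(10t) - e^(-12t))/22

Final answer: (e^(10t) - e^(-12t))/22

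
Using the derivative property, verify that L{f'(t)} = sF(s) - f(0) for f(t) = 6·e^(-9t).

f'(t) = -54e^(-9t). Direct: L{f'(t)} = -54/(s+9). Property: s·6/(s+9) - 6 = (6s - 6(s+9))/(s+9) = -54/(s+9). ✓

Final answer: -54/(s+9)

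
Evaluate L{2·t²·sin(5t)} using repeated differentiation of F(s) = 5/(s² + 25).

F(s) = 5/(s² + 25). F'(s) = -10s/(s² + 25)². F''(s) = -10(25 - 3s²)/(s² + 25)³ = (30s² - 250)/(s² + 25)³. So L{t²·sin(5t)} = (-1)² F''(s) = (30s² - 250)/(s² + 25)³. Then L{2·t²·sin(5t)} = 2·(30s² - 250)/(s² + 25)³ = (60s² - 500)/(s² + 25)³

Final answer: (60s² - 500)/(s² + 25)³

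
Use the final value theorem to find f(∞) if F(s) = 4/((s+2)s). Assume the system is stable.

f(∞) = lim_{s→0} sF(s) = lim_{s→0} 4/(s+2) = 2

Final answer: 2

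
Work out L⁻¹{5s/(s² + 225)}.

This is the form c·s/(s² + a²) with a = 15, c = 5. L⁻¹ = 5·cos(15t)

Final answer: 5·cos(15t)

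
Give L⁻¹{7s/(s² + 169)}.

This is the form c·s/(s² + a²) with a = 13, c = 7. L⁻¹ = 7·cos(13t)

Final answer: 7·cos(13t)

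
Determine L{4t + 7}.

L{4t + 7} = 4·L{t} + 7·L{1} = 4/s² + 7/s

Final answer: 4/s² + 7/s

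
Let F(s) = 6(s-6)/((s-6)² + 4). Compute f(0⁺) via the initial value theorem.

f(0⁺) = lim_{s→∞} sF(s) = lim_{s→∞} 6s(s-6)/((s-6)² + 4) = 6

Final answer: 6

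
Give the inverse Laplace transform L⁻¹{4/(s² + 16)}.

L⁻¹{4/(s² + 16)} = sin(4t)

Final answer: sin(4t)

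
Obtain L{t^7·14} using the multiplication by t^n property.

L{14} = 14/s. d^1/ds^1[1/s] = -1/s². d^2/ds^2[1/s] = 2/s^3. d^3/ds^3[1/s] = -6/s^4. d^4/ds^4[1/s] = 24/s^5. d^5/ds^5[1/s] = -120/s^6. d^6/ds^6[1/s] = 720/s^7. d^7/ds^7[1/s] = -5040/s^8. So L{t^7} = (-1)^{7}·-5040/s^8 = 5040/s^8. Then L{t^7·14} = 14·5040/s^8 = 70560/s^8

Final answer: 70560/s^8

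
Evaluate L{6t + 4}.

L{6t + 4} = 6·L{t} + 4·L{1} = 6/s² + 4/s

Final answer: 6/s² + 4/s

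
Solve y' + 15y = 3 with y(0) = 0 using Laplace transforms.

sY + 15Y = 3/s. Y = 3/(s(s+15)). Partial fractions: Y = 1/5/s - 1/5/(s+15)

Final answer: y(t) = 1/5(1 - e^(-15t))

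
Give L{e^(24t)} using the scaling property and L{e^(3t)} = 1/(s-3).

Using L{f(at)} = (1/a)F(s/a) with a=8 and f(t) = e^(3t): L{e^(24t)} = (1/8) · 1/((s/8)-3) = (1/8) · 8/(s-24) = 1/(s-24)

Final answer: 1/(s-24)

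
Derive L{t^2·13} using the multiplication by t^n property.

L{13} = 13/s. d^1/ds^1[1/s] = -1/s². d^2/ds^2[1/s] = 2/s^3. So L{t^2} = (-1)^{2}·2/s^3 = 2/s^3. Then L{t^2·13} = 13·2/s^3 = 26/s^3

Final answer: 26/s^3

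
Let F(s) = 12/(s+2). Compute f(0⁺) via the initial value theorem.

f(0⁺) = lim_{s→∞} s·12/(s+2) = lim_{s→∞} 12s/(s+2) = 12

Final answer: 12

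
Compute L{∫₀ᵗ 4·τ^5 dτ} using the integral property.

L{∫₀ᵗ f(τ)dτ} = F(s)/s with f(t) = 4t^5. F(s) = 480/s^6, so L{∫₀ᵗ 4·τ^5 dτ} = (480/s^6)/s = 480/s^7. (Check: ∫₀ᵗ 4·τ^5 dτ = 4t^6/6.)

Final answer: 480/s^7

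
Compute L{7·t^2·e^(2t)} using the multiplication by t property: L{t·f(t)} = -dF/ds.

Using L{t^n·e^(at)} = n!/(s-a)^(n+1), L{t^2·e^(2t)} = 2/(s-2)^3, so L{7·t^2·e^(2t)} = 7·2/(s-2)^3 = 14/(s-2)^3

Final answer: 14/(s-2)^3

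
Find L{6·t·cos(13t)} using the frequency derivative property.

L{cos(13t)} = s/(s² + 169). Derivative: d/ds[s/(s² + 169)] = [(s² + 169) - s·2s]/(s² + 169)² = (169 - s²)/(s² + 169)². So L{t·cos(13t)} = -F'(s) = (s² - 169)/(s² + 169)². Then L{6·t·cos(13t)} = 6·(s² - 169)/(s² + 169)²

Final answer: 6·(s² - 169)/(s² + 169)²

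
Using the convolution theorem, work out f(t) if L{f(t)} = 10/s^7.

10/s^7 = (10/s)·(1/s^6) = L{10}·L{t^5/120}. By convolution, f(t) = 10*t^5/120 = ∫₀ᵗ 10·τ^5/120 dτ = 10·t^6/720

Final answer: 10·t^6/720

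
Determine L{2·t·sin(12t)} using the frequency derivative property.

L{sin(12t)} = 12/(s² + 144). By L{t·f(t)} = -F'(s): -d/ds[12/(s² + 144)] = -(12)·(-2s)/(s² + 144)² = 24s/(s² + 144)². Then L{2·t·sin(12t)} = 2·24s/(s² + 144)² = 48s/(s² + 144)²

Final answer: 48s/(s² + 144)²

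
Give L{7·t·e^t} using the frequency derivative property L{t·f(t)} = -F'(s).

L{e^t} = 1/(s-1). By frequency derivative: L{t·e^t} = -d/ds[1/(s-1)] = -(-1)/(s-1)² = 1/(s-1)². Then L{7·t·e^t} = 7·1/(s-1)² = 7/(s-1)²

Final answer: 7/(s-1)²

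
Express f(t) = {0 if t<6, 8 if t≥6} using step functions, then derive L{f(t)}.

f(t) = 8·u(t-6). L{u(t-6)} = e^(-6s)/s, so L{f(t)} = 8·e^(-6s)/s

Final answer: 8·e^(-6s)/s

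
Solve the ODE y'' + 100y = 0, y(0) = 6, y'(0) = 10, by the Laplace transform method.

L{y''} + 100L{y} = 0. s²Y - 6s - 10 + 100Y = 0. Y(s² + 100) = 6s + 10. Y = (6s + 10)/(s² + 100). Inverting: y(t) = 6cos(10t) + sin(10t)

Final answer: y(t) = 6cos(10t) + sin(10t)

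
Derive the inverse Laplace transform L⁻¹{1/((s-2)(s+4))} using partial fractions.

Decompose: A/(s-2) + B/(s+4). A = 1/6, B = -1/6. f(t) = (e^(2t) - e^(-4t))/6

Final answer: (e^(2t) - e^(-4t))/6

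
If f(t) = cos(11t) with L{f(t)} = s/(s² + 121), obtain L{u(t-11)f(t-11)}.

Time shift theorem: L{u(t-a)f(t-a)} = e^(-as)F(s). Here a=11, F(s) = s/(s² + 121), so L{u(t-11)f(t-11)} = e^(-11s)·s/(s² + 121)

Final answer: e^(-11s)·s/(s² + 121)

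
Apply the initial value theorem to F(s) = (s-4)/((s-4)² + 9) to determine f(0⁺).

f(0⁺) = lim_{s→∞} sF(s) = lim_{s→∞} s(s-4)/((s-4)² + 9) = 1

Final answer: 1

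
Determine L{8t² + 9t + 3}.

L{8t² + 9t + 3} = 8·2/s³ + 9/s² + 3/s = 16/s³ + 9/s² + 3/s

Final answer: 16/s³ + 9/s² + 3/s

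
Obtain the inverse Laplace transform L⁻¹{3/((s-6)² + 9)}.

Using frequency shift, L⁻¹{3/((s-6)² + 9)} = e^(6t)·sin(3t)

Final answer: e^(6t)·sin(3t)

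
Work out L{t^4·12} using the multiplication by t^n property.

L{12} = 12/s. d^1/ds^1[1/s] = -1/s². d^2/ds^2[1/s] = 2/s^3. d^3/ds^3[1/s] = -6/s^4. d^4/ds^4[1/s] = 24/s^5. So L{t^4} = (-1)^{4}·24/s^5 = 24/s^5. Then L{t^4·12} = 12·24/s^5 = 288/s^5

Final answer: 288/s^5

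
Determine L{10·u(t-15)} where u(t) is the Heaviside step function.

L{u(t-a)} = e^(-as)/s. Here a=15, so L{u(t-15)} = e^(-15s)/s, and L{10·u(t-15)} = 10·e^(-15s)/s

Final answer: 10·e^(-15s)/s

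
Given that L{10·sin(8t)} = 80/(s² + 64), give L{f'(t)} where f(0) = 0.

L{f'(t)} = s·F(s) - f(0) = s·80/(s² + 64) - 0 = 80s/(s² + 64)

Final answer: 80s/(s² + 64)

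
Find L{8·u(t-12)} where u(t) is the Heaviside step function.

L{u(t-a)} = e^(-as)/s. Here a=12, so L{u(t-12)} = e^(-12s)/s, and L{8·u(t-12)} = 8·e^(-12s)/s

Final answer: 8·e^(-12s)/s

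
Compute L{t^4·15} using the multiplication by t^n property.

L{15} = 15/s. d^1/ds^1[1/s] = -1/s². d^2/ds^2[1/s] = 2/s^3. d^3/ds^3[1/s] = -6/s^4. d^4/ds^4[1/s] = 24/s^5. So L{t^4} = (-1)^{4}·24/s^5 = 24/s^5. Then L{t^4·15} = 15·24/s^5 = 360/s^5

Final answer: 360/s^5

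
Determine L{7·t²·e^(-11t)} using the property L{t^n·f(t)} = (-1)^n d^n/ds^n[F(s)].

L{e^(-11t)} = 1/(s+11). d/ds[1/(s+11)] = -1/(s+11)². d²/ds²[1/(s+11)] = 2/(s+11)³. So L{t²·e^(-11t)} = (-1)² · 2/(s+11)³ = 2/(s+11)³. Then L{7·t²·e^(-11t)} = 7·2/(s+11)³ = 14/(s+11)³

Final answer: 14/(s+11)³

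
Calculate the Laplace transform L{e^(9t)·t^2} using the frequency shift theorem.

L{e^(at)·t^n} = n!/(s-a)^(n+1), so L{e^(9t)·t^2} = 2/(s-9)^3

Final answer: 2/(s-9)^3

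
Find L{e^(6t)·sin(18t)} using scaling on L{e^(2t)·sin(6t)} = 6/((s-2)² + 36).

Scaling with a=3: L{e^(6t)·sin(18t)} = (1/3) · 6/((s/3-2)² + 36). Simplifying: 18/((s-6)² + 324)

Final answer: 18/((s-6)² + 324)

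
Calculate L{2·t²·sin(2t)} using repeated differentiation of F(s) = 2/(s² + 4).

F(s) = 2/(s² + 4). F'(s) = -4s/(s² + 4)². F''(s) = -4(4 - 3s²)/(s² + 4)³ = (12s² - 16)/(s² + 4)³. So L{t²·sin(2t)} = (-1)² F''(s) = (12s² - 16)/(s² + 4)³. Then L{2·t²·sin(2t)} = 2·(12s² - 16)/(s² + 4)³ = (24s² - 32)/(s² + 4)³

Final answer: (24s² - 32)/(s² + 4)³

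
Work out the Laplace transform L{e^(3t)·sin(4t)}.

L{e^(at)·sin(ωt)} = ω/((s-a)² + ω²), so L{e^(3t)·sin(4t)} = 4/((s-3)² + 16)

Final answer: 4/((s-3)² + 16)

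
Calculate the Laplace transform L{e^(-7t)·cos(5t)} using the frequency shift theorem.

Frequency shift: L{e^(at)f(t)} = F(s-a). L{e^(-7t)·cos(5t)} = (s+7)/((s+7)² + 25)

Final answer: (s+7)/((s+7)² + 25)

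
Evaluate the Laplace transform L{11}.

L{11} = 11 · L{1} = 11/s

Final answer: 11/s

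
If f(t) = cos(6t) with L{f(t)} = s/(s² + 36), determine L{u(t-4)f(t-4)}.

Time shift theorem: L{u(t-a)f(t-a)} = e^(-as)F(s). Here a=4, F(s) = s/(s² + 36), so L{u(t-4)f(t-4)} = e^(-4s)·s/(s² + 36)

Final answer: e^(-4s)·s/(s² + 36)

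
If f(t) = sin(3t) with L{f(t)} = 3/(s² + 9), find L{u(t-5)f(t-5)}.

Time shift theorem: L{u(t-a)f(t-a)} = e^(-as)F(s). Here a=5, F(s) = 3/(s² + 9), so L{u(t-5)f(t-5)} = e^(-5s)·3/(s² + 9)

Final answer: e^(-5s)·3/(s² + 9)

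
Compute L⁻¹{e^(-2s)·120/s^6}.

L⁻¹{120/s^6} = t^5. By the time shift theorem, L⁻¹{e^(-as)F(s)} = u(t-a)f(t-a) with a=2, so L⁻¹{e^(-2s)·120/s^6} = u(t-2)·(t-2)^5

Final answer: u(t-2)·(t-2)^5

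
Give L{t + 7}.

L{t + 7} = L{t} + 7·L{1} = 1/s² + 7/s

Final answer: 1/s² + 7/s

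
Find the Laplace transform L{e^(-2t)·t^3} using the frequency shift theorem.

L{e^(at)·t^n} = n!/(s-a)^(n+1), so L{e^(-2t)·t^3} = 6/(s+2)^4

Final answer: 6/(s+2)^4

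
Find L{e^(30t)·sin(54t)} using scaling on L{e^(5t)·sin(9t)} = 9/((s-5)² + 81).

Scaling with a=6: L{e^(30t)·sin(54t)} = (1/6) · 9/((s/6-5)² + 81). Simplifying: 54/((s-30)² + 2916)

Final answer: 54/((s-30)² + 2916)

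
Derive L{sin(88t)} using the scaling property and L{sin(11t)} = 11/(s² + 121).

Using L{f(at)} = (1/a)F(s/a) with a=8: L{sin(88t)} = (1/8) · 11/((s/8)² + 121) = (1/8) · 11·64/(s² + 7744) = 88/(s² + 7744)

Final answer: 88/(s² + 7744)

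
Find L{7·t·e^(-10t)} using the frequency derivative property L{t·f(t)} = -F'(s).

L{e^(-10t)} = 1/(s+10). By frequency derivative: L{t·e^(-10t)} = -d/ds[1/(s+10)] = -(-1)/(s+10)² = 1/(s+10)². Then L{7·t·e^(-10t)} = 7·1/(s+10)² = 7/(s+10)²

Final answer: 7/(s+10)²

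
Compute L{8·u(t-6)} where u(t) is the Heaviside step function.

L{u(t-a)} = e^(-as)/s. Here a=6, so L{u(t-6)} = e^(-6s)/s, and L{8·u(t-6)} = 8·e^(-6s)/s

Final answer: 8·e^(-6s)/s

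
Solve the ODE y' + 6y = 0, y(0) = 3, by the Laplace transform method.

L{y'} + 6L{y} = 0. sY - 3 + 6Y = 0. Y(s+6) = 3. Y = 3/(s+6)

Final answer: y(t) = 3e^(-6t)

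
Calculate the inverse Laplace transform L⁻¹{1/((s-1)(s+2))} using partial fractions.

Decompose: A/(s-1) + B/(s+2). A = 1/3, B = -1/3. f(t) = (e^t - e^(-2t))/3

Final answer: (e^t - e^(-2t))/3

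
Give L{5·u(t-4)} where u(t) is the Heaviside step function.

L{u(t-a)} = e^(-as)/s. Here a=4, so L{u(t-4)} = e^(-4s)/s, and L{5·u(t-4)} = 5·e^(-4s)/s

Final answer: 5·e^(-4s)/s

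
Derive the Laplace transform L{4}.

L{4} = 4 · L{1} = 4/s

Final answer: 4/s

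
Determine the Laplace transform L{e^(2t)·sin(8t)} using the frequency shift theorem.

Frequency shift: L{e^(at)f(t)} = F(s-a). L{e^(2t)·sin(8t)} = 8/((s-2)² + 64)

Final answer: 8/((s-2)² + 64)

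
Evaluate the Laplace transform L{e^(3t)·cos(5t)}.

L{e^(at)·cos(ωt)} = (s-a)/((s-a)² + ω²), so L{e^(3t)·cos(5t)} = (s-3)/((s-3)² + 25)

Final answer: (s-3)/((s-3)² + 25)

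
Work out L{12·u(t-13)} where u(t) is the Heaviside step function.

L{u(t-a)} = e^(-as)/s. Here a=13, so L{u(t-13)} = e^(-13s)/s, and L{12·u(t-13)} = 12·e^(-13s)/s

Final answer: 12·e^(-13s)/s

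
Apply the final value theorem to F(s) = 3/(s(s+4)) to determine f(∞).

f(∞) = lim_{s→0} s·3/(s(s+4)) = lim_{s→0} 3/(s+4) = 3/4 = 3/4

Final answer: 3/4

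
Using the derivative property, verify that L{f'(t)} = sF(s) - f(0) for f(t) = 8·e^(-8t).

f'(t) = -64e^(-8t). Direct: L{f'(t)} = -64/(s+8). Property: s·8/(s+8) - 8 = (8s - 8(s+8))/(s+8) = -64/(s+8). ✓

Final answer: -64/(s+8)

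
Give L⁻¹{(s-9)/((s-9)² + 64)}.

Using frequency shift: L⁻¹{(s-a)/((s-a)² + b²)} = e^(at)cos(bt). Here a=9, b=8

Final answer: e^(9t)·cos(8t)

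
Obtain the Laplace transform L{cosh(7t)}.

L{cosh(ωt)} = s/(s² - ω²), so L{cosh(7t)} = s/(s² - 49)

Final answer: s/(s² - 49)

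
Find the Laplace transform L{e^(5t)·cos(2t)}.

L{e^(at)·cos(ωt)} = (s-a)/((s-a)² + ω²), so L{e^(5t)·cos(2t)} = (s-5)/((s-5)² + 4)

Final answer: (s-5)/((s-5)² + 4)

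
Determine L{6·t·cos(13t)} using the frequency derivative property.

L{cos(13t)} = s/(s² + 169). Derivative: d/ds[s/(s² + 169)] = [(s² + 169) - s·2s]/(s² + 169)² = (169 - s²)/(s² + 169)². So L{t·cos(13t)} = -F'(s) = (s² - 169)/(s² + 169)². Then L{6·t·cos(13t)} = 6·(s² - 169)/(s² + 169)²

Final answer: 6·(s² - 169)/(s² + 169)²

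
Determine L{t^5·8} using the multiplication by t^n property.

L{8} = 8/s. d^1/ds^1[1/s] = -1/s². d^2/ds^2[1/s] = 2/s^3. d^3/ds^3[1/s] = -6/s^4. d^4/ds^4[1/s] = 24/s^5. d^5/ds^5[1/s] = -120/s^6. So L{t^5} = (-1)^{5}·-120/s^6 = 120/s^6. Then L{t^5·8} = 8·120/s^6 = 960/s^6

Final answer: 960/s^6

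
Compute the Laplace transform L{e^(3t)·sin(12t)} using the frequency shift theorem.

Frequency shift: L{e^(at)f(t)} = F(s-a). L{e^(3t)·sin(12t)} = 12/((s-3)² + 144)

Final answer: 12/((s-3)² + 144)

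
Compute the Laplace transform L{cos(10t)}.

L{cos(ωt)} = s/(s² + ω²), so L{cos(10t)} = s/(s² + 100)

Final answer: s/(s² + 100)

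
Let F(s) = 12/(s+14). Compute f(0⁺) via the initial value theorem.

f(0⁺) = lim_{s→∞} s·12/(s+14) = lim_{s→∞} 12s/(s+14) = 12

Final answer: 12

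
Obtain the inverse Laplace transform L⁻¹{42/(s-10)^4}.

L⁻¹{n!/(s-a)^(n+1)} = t^n·e^(at) with n=3, a=10. So L⁻¹{6/(s-10)^4} = t^3·e^(10t), and L⁻¹{42/(s-10)^4} = (42/6)·t^3·e^(10t) = 7·t^3·e^(10t)

Final answer: 7·t^3·e^(10t)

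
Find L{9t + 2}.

L{9t + 2} = 9·L{t} + 2·L{1} = 9/s² + 2/s

Final answer: 9/s² + 2/s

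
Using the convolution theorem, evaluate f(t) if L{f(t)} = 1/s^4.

1/s^4 = (1/s)·(1/s^3) = L{1}·L{t^2/2}. By convolution, f(t) = 1*t^2/2 = ∫₀ᵗ 1·τ^2/2 dτ = t^3/6

Final answer: t^3/6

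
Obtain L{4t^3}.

L{t^n} = n!/s^(n+1). So L{4t^3} = 4·3!/s^4 = 24/s^4

Final answer: 24/s^4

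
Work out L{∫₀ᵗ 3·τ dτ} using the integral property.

L{∫₀ᵗ f(τ)dτ} = F(s)/s with f(t) = 3t. F(s) = 3/s^2, so L{∫₀ᵗ 3·τ dτ} = (3/s^2)/s = 3/s^3. (Check: ∫₀ᵗ 3·τ dτ = 3t^2/2.)

Final answer: 3/s^3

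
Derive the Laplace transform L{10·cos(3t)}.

L{cos(ωt)} = s/(s² + ω²), so L{cos(3t)} = s/(s² + 9). Then L{10·cos(3t)} = 10·s/(s² + 9) = 10s/(s² + 9)

Final answer: 10s/(s² + 9)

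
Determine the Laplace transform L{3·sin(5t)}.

L{sin(ωt)} = ω/(s² + ω²), so L{sin(5t)} = 5/(s² + 25). Then L{3·sin(5t)} = 3·5/(s² + 25) = 15/(s² + 25)

Final answer: 15/(s² + 25)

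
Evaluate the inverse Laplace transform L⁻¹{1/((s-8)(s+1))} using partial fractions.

Decompose: A/(s-8) + B/(s+1). A = 1/9, B = -1/9. f(t) = (e^(8t) - e^(-t))/9

Final answer: (e^(8t) - e^(-t))/9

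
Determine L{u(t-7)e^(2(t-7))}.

u(t-a)f(t-a) with f(t)=e^(2t). L{e^(2t)} = 1/(s-2). By time shift: e^(-7s)/(s-2)

Final answer: e^(-7s)/(s-2)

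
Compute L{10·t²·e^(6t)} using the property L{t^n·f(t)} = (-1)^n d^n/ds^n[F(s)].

L{e^(6t)} = 1/(s-6). d/ds[1/(s-6)] = -1/(s-6)². d²/ds²[1/(s-6)] = 2/(s-6)³. So L{t²·e^(6t)} = (-1)² · 2/(s-6)³ = 2/(s-6)³. Then L{10·t²·e^(6t)} = 10·2/(s-6)³ = 20/(s-6)³

Final answer: 20/(s-6)³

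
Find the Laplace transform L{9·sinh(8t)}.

L{sinh(ωt)} = ω/(s² - ω²), so L{sinh(8t)} = 8/(s² - 64). Then L{9·sinh(8t)} = 9·8/(s² - 64) = 72/(s² - 64)

Final answer: 72/(s² - 64)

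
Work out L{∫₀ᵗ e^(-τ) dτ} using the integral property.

L{∫₀ᵗ f(τ)dτ} = F(s)/s with F(s) = 1/(s+1), so L{∫₀ᵗ e^(-τ) dτ} = 1/(s(s+1))

Final answer: 1/(s(s+1))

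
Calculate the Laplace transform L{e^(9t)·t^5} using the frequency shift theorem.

L{e^(at)·t^n} = n!/(s-a)^(n+1), so L{e^(9t)·t^5} = 120/(s-9)^6

Final answer: 120/(s-9)^6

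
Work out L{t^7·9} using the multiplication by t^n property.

L{9} = 9/s. d^1/ds^1[1/s] = -1/s². d^2/ds^2[1/s] = 2/s^3. d^3/ds^3[1/s] = -6/s^4. d^4/ds^4[1/s] = 24/s^5. d^5/ds^5[1/s] = -120/s^6. d^6/ds^6[1/s] = 720/s^7. d^7/ds^7[1/s] = -5040/s^8. So L{t^7} = (-1)^{7}·-5040/s^8 = 5040/s^8. Then L{t^7·9} = 9·5040/s^8 = 45360/s^8

Final answer: 45360/s^8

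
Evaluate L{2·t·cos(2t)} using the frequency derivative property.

L{cos(2t)} = s/(s² + 4). Derivative: d/ds[s/(s² + 4)] = [(s² + 4) - s·2s]/(s² + 4)² = (4 - s²)/(s² + 4)². So L{t·cos(2t)} = -F'(s) = (s² - 4)/(s² + 4)². Then L{2·t·cos(2t)} = 2·(s² - 4)/(s² + 4)²

Final answer: 2·(s² - 4)/(s² + 4)²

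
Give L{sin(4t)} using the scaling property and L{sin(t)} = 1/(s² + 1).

Using L{f(at)} = (1/a)F(s/a) with a=4: L{sin(4t)} = (1/4) · 1/((s/4)² + 1) = (1/4) · 1·16/(s² + 16) = 4/(s² + 16)

Final answer: 4/(s² + 16)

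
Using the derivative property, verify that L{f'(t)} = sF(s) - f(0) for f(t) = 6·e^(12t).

f'(t) = 72e^(12t). Direct: L{f'(t)} = 72/(s-12). Property: s·6/(s-12) - 6 = (6s - 6(s-12))/(s-12) = 72/(s-12). ✓

Final answer: 72/(s-12)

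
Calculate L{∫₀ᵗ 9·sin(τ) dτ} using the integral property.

L{∫₀ᵗ f(τ)dτ} = F(s)/s with F(s) = 9/(s² + 1), so the result is (9/(s² + 1))/s = 9/(s(s² + 1))

Final answer: 9/(s(s² + 1))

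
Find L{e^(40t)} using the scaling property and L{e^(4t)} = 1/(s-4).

Using L{f(at)} = (1/a)F(s/a) with a=10 and f(t) = e^(4t): L{e^(40t)} = (1/10) · 1/((s/10)-4) = (1/10) · 10/(s-40) = 1/(s-40)

Final answer: 1/(s-40)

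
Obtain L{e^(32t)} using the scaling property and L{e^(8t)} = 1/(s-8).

Using L{f(at)} = (1/a)F(s/a) with a=4 and f(t) = e^(8t): L{e^(32t)} = (1/4) · 1/((s/4)-8) = (1/4) · 4/(s-32) = 1/(s-32)

Final answer: 1/(s-32)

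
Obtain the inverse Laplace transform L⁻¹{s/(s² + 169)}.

L⁻¹{s/(s² + 169)} = cos(13t)

Final answer: cos(13t)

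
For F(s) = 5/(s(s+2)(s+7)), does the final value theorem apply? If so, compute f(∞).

Poles of sF(s) = 5/((s+2)(s+7)) are at s = -2 and s = -7, both in the left half-plane. Theorem applies. f(∞) = lim_{s→0} sF(s) = 5/(2·7) = 5/14

Final answer: 5/14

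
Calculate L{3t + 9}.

L{3t + 9} = 3·L{t} + 9·L{1} = 3/s² + 9/s

Final answer: 3/s² + 9/s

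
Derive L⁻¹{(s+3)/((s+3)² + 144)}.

Using frequency shift: L⁻¹{(s-a)/((s-a)² + b²)} = e^(at)cos(bt). Here a=-3, b=12

Final answer: e^(-3t)·cos(12t)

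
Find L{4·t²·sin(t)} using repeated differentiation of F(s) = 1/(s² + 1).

F(s) = 1/(s² + 1). F'(s) = -2s/(s² + 1)². F''(s) = -2(1 - 3s²)/(s² + 1)³ = (6s² - 2)/(s² + 1)³. So L{t²·sin(t)} = (-1)² F''(s) = (6s² - 2)/(s² + 1)³. Then L{4·t²·sin(t)} = 4·(6s² - 2)/(s² + 1)³ = (24s² - 8)/(s² + 1)³

Final answer: (24s² - 8)/(s² + 1)³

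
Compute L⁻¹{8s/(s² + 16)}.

This is the form c·s/(s² + a²) with a = 4, c = 8. L⁻¹ = 8·cos(4t)

Final answer: 8·cos(4t)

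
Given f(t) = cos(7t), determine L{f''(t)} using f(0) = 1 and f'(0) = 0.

F(s) = s/(s² + 49). L{f''(t)} = s²F(s) - sf(0) - f'(0) = s³/(s² + 49) - s = (s³ - s(s² + 49))/(s² + 49) = -49s/(s² + 49)

Final answer: -49s/(s² + 49)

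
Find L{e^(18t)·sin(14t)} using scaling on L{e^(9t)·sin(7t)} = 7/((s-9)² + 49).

Scaling with a=2: L{e^(18t)·sin(14t)} = (1/2) · 7/((s/2-9)² + 49). Simplifying: 14/((s-18)² + 196)

Final answer: 14/((s-18)² + 196)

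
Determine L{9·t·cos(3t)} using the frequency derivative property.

L{cos(3t)} = s/(s² + 9). Derivative: d/ds[s/(s² + 9)] = [(s² + 9) - s·2s]/(s² + 9)² = (9 - s²)/(s² + 9)². So L{t·cos(3t)} = -F'(s) = (s² - 9)/(s² + 9)². Then L{9·t·cos(3t)} = 9·(s² - 9)/(s² + 9)²

Final answer: 9·(s² - 9)/(s² + 9)²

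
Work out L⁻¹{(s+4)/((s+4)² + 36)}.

Using frequency shift: L⁻¹{(s-a)/((s-a)² + b²)} = e^(at)cos(bt). Here a=-4, b=6

Final answer: e^(-4t)·cos(6t)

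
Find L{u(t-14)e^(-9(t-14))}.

u(t-a)f(t-a) with f(t)=e^(-9t). L{e^(-9t)} = 1/(s+9). By time shift: e^(-14s)/(s+9)

Final answer: e^(-14s)/(s+9)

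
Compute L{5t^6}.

L{t^n} = n!/s^(n+1). So L{5t^6} = 5·6!/s^7 = 3600/s^7

Final answer: 3600/s^7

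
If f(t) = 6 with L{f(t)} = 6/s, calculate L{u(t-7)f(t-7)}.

Time shift theorem: L{u(t-a)f(t-a)} = e^(-as)F(s). Here a=7, F(s) = 6/s, so L{u(t-7)f(t-7)} = e^(-7s)·6/s

Final answer: e^(-7s)·6/s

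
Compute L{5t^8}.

L{t^n} = n!/s^(n+1). So L{5t^8} = 5·8!/s^9 = 201600/s^9

Final answer: 201600/s^9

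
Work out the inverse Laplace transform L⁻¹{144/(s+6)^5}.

L⁻¹{n!/(s-a)^(n+1)} = t^n·e^(at) with n=4, a=-6. So L⁻¹{24/(s+6)^5} = t^4·e^(-6t), and L⁻¹{144/(s+6)^5} = (144/24)·t^4·e^(-6t) = 6·t^4·e^(-6t)

Final answer: 6·t^4·e^(-6t)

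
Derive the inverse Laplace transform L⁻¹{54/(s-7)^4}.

L⁻¹{n!/(s-a)^(n+1)} = t^n·e^(at) with n=3, a=7. So L⁻¹{6/(s-7)^4} = t^3·e^(7t), and L⁻¹{54/(s-7)^4} = (54/6)·t^3·e^(7t) = 9·t^3·e^(7t)

Final answer: 9·t^3·e^(7t)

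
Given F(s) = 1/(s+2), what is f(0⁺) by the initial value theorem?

f(0⁺) = lim_{s→∞} s·1/(s+2) = lim_{s→∞} s/(s+2) = 1

Final answer: 1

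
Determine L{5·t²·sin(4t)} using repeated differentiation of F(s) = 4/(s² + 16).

F(s) = 4/(s² + 16). F'(s) = -8s/(s² + 16)². F''(s) = -8(16 - 3s²)/(s² + 16)³ = (24s² - 128)/(s² + 16)³. So L{t²·sin(4t)} = (-1)² F''(s) = (24s² - 128)/(s² + 16)³. Then L{5·t²·sin(4t)} = 5·(24s² - 128)/(s² + 16)³ = (120s² - 640)/(s² + 16)³

Final answer: (120s² - 640)/(s² + 16)³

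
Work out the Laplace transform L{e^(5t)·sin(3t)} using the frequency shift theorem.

Frequency shift: L{e^(at)f(t)} = F(s-a). L{e^(5t)·sin(3t)} = 3/((s-5)² + 9)

Final answer: 3/((s-5)² + 9)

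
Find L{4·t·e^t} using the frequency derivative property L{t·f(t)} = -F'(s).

L{e^t} = 1/(s-1). By frequency derivative: L{t·e^t} = -d/ds[1/(s-1)] = -(-1)/(s-1)² = 1/(s-1)². Then L{4·t·e^t} = 4·1/(s-1)² = 4/(s-1)²

Final answer: 4/(s-1)²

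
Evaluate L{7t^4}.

L{t^n} = n!/s^(n+1). So L{7t^4} = 7·4!/s^5 = 168/s^5

Final answer: 168/s^5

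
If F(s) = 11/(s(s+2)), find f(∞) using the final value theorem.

f(∞) = lim_{s→0} s·11/(s(s+2)) = lim_{s→0} 11/(s+2) = 11/2 = 11/2

Final answer: 11/2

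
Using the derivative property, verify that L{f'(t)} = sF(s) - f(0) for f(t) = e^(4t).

f'(t) = 4e^(4t). Direct: L{f'(t)} = 4/(s-4). Property: s·1/(s-4) - 1 = (s - (s-4))/(s-4) = 4/(s-4). ✓

Final answer: 4/(s-4)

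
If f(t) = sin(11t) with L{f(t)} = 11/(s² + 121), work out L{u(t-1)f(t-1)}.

Time shift theorem: L{u(t-a)f(t-a)} = e^(-as)F(s). Here a=1, F(s) = 11/(s² + 121), so L{u(t-1)f(t-1)} = e^(-s)·11/(s² + 121)

Final answer: e^(-s)·11/(s² + 121)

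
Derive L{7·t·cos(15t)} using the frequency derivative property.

L{cos(15t)} = s/(s² + 225). Derivative: d/ds[s/(s² + 225)] = [(s² + 225) - s·2s]/(s² + 225)² = (225 - s²)/(s² + 225)². So L{t·cos(15t)} = -F'(s) = (s² - 225)/(s² + 225)². Then L{7·t·cos(15t)} = 7·(s² - 225)/(s² + 225)²

Final answer: 7·(s² - 225)/(s² + 225)²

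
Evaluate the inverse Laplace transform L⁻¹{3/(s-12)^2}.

L⁻¹{n!/(s-a)^(n+1)} = t^n·e^(at) with n=1, a=12. So L⁻¹{1/(s-12)^2} = t·e^(12t), and L⁻¹{3/(s-12)^2} = (3/1)·t·e^(12t) = 3·t·e^(12t)

Final answer: 3·t·e^(12t)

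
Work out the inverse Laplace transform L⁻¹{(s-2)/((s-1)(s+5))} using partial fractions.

Using partial fractions, f(t) = (-e^t + 7e^(-5t))/6

Final answer: (-e^t + 7e^(-5t))/6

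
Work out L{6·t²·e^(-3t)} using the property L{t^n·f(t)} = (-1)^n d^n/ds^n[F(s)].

L{e^(-3t)} = 1/(s+3). d/ds[1/(s+3)] = -1/(s+3)². d²/ds²[1/(s+3)] = 2/(s+3)³. So L{t²·e^(-3t)} = (-1)² · 2/(s+3)³ = 2/(s+3)³. Then L{6·t²·e^(-3t)} = 6·2/(s+3)³ = 12/(s+3)³

Final answer: 12/(s+3)³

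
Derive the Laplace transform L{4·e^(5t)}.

L{e^(at)} = 1/(s-a), so L{e^(5t)} = 1/(s-5). Then L{4·e^(5t)} = 4/(s-5)

Final answer: 4/(s-5)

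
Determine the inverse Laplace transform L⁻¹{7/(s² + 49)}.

L⁻¹{7/(s² + 49)} = sin(7t)

Final answer: sin(7t)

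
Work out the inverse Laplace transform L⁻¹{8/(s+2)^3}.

L⁻¹{n!/(s-a)^(n+1)} = t^n·e^(at) with n=2, a=-2. So L⁻¹{2/(s+2)^3} = t^2·e^(-2t), and L⁻¹{8/(s+2)^3} = (8/2)·t^2·e^(-2t) = 4·t^2·e^(-2t)

Final answer: 4·t^2·e^(-2t)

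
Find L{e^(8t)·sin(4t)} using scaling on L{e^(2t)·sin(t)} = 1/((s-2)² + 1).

Scaling with a=4: L{e^(8t)·sin(4t)} = (1/4) · 1/((s/4-2)² + 1). Simplifying: 4/((s-8)² + 16)

Final answer: 4/((s-8)² + 16)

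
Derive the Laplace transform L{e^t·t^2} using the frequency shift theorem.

L{e^(at)·t^n} = n!/(s-a)^(n+1), so L{e^t·t^2} = 2/(s-1)^3

Final answer: 2/(s-1)^3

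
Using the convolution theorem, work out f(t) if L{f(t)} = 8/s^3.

8/s^3 = (8/s)·(1/s^2) = L{8}·L{t}. By convolution, f(t) = 8*t = ∫₀ᵗ 8·τ dτ = 8·t²/2

Final answer: 8·t²/2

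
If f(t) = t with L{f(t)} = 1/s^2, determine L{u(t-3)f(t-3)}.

Time shift theorem: L{u(t-a)f(t-a)} = e^(-as)F(s). Here a=3, F(s) = 1/s^2, so L{u(t-3)f(t-3)} = e^(-3s)·1/s^2

Final answer: e^(-3s)·1/s^2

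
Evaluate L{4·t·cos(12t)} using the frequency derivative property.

L{cos(12t)} = s/(s² + 144). Derivative: d/ds[s/(s² + 144)] = [(s² + 144) - s·2s]/(s² + 144)² = (144 - s²)/(s² + 144)². So L{t·cos(12t)} = -F'(s) = (s² - 144)/(s² + 144)². Then L{4·t·cos(12t)} = 4·(s² - 144)/(s² + 144)²

Final answer: 4·(s² - 144)/(s² + 144)²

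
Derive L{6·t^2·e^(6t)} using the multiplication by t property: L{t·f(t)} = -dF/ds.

Using L{t^n·e^(at)} = n!/(s-a)^(n+1), L{t^2·e^(6t)} = 2/(s-6)^3, so L{6·t^2·e^(6t)} = 6·2/(s-6)^3 = 12/(s-6)^3

Final answer: 12/(s-6)^3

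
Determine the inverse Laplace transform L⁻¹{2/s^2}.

L⁻¹{n!/s^(n+1)} = t^n with n=1. So L⁻¹{1/s^2} = t, and L⁻¹{2/s^2} = (2/1)·t = 2·t

Final answer: 2·t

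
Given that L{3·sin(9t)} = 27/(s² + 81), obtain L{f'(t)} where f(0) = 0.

L{f'(t)} = s·F(s) - f(0) = s·27/(s² + 81) - 0 = 27s/(s² + 81)

Final answer: 27s/(s² + 81)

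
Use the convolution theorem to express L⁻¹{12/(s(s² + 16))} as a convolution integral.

12/(s(s² + 16)) = (1/s)·(12/(s² + 16)) = L{1}·L{3·sin(4t)}. So f(t) = 1*(3·sin(4t)) = ∫₀ᵗ 3·sin(4τ) dτ

Final answer: ∫₀ᵗ 3·sin(4τ) dτ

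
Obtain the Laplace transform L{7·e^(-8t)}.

L{e^(at)} = 1/(s-a), so L{e^(-8t)} = 1/(s+8). Then L{7·e^(-8t)} = 7/(s+8)

Final answer: 7/(s+8)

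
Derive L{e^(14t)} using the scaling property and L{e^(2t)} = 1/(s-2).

Using L{f(at)} = (1/a)F(s/a) with a=7 and f(t) = e^(2t): L{e^(14t)} = (1/7) · 1/((s/7)-2) = (1/7) · 7/(s-14) = 1/(s-14)

Final answer: 1/(s-14)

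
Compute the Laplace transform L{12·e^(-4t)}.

L{e^(at)} = 1/(s-a), so L{e^(-4t)} = 1/(s+4). Then L{12·e^(-4t)} = 12/(s+4)

Final answer: 12/(s+4)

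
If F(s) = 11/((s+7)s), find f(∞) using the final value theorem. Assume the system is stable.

f(∞) = lim_{s→0} sF(s) = lim_{s→0} 11/(s+7) = 11/7

Final answer: 11/7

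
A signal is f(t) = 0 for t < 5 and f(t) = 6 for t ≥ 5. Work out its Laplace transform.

f(t) = 6·u(t-5). L{u(t-5)} = e^(-5s)/s, so L{f(t)} = 6·e^(-5s)/s

Final answer: 6·e^(-5s)/s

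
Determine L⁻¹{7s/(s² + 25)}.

This is the form c·s/(s² + a²) with a = 5, c = 7. L⁻¹ = 7·cos(5t)

Final answer: 7·cos(5t)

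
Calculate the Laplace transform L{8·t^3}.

L{t^n} = n!/s^(n+1), so L{t^3} = 6/s^4. Then L{8·t^3} = 8·6/s^4 = 48/s^4

Final answer: 48/s^4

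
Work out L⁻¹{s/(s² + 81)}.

This is the form c·s/(s² + a²) with a = 9. L⁻¹ = cos(9t)

Final answer: cos(9t)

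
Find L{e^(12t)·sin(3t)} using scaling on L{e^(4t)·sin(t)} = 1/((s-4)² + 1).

Scaling with a=3: L{e^(12t)·sin(3t)} = (1/3) · 1/((s/3-4)² + 1). Simplifying: 3/((s-12)² + 9)

Final answer: 3/((s-12)² + 9)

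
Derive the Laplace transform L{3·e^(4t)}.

L{e^(at)} = 1/(s-a), so L{e^(4t)} = 1/(s-4). Then L{3·e^(4t)} = 3/(s-4)

Final answer: 3/(s-4)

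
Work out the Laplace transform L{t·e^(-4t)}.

L{t^n·e^(at)} = n!/(s-a)^(n+1), so L{t·e^(-4t)} = 1/(s+4)^2

Final answer: 1/(s+4)^2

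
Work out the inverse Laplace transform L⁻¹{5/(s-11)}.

L⁻¹{1/(s-a)} = e^(at), so L⁻¹{1/(s-11)} = e^(11t), and L⁻¹{5/(s-11)} = 5·e^(11t)

Final answer: 5·e^(11t)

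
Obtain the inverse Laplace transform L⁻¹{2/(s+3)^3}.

L⁻¹{n!/(s-a)^(n+1)} = t^n·e^(at), so L⁻¹{2/(s+3)^3} = t^2·e^(-3t)

Final answer: t^2·e^(-3t)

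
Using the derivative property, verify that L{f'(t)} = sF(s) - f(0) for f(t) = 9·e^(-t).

f'(t) = -9e^(-t). Direct: L{f'(t)} = -9/(s+1). Property: s·9/(s+1) - 9 = (9s - 9(s+1))/(s+1) = -9/(s+1). ✓

Final answer: -9/(s+1)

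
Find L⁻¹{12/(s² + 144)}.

This is the form c·a/(s² + a²) with a = 12. L⁻¹ = sin(12t)

Final answer: sin(12t)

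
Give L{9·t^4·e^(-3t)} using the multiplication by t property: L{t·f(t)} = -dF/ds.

Using L{t^n·e^(at)} = n!/(s-a)^(n+1), L{t^4·e^(-3t)} = 24/(s+3)^5, so L{9·t^4·e^(-3t)} = 9·24/(s+3)^5 = 216/(s+3)^5

Final answer: 216/(s+3)^5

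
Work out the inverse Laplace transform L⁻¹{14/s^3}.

L⁻¹{n!/s^(n+1)} = t^n with n=2. So L⁻¹{2/s^3} = t^2, and L⁻¹{14/s^3} = (14/2)·t^2 = 7·t^2

Final answer: 7·t^2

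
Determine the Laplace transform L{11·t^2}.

L{t^n} = n!/s^(n+1), so L{t^2} = 2/s^3. Then L{11·t^2} = 11·2/s^3 = 22/s^3

Final answer: 22/s^3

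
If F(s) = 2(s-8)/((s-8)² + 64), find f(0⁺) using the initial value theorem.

f(0⁺) = lim_{s→∞} sF(s) = lim_{s→∞} 2s(s-8)/((s-8)² + 64) = 2

Final answer: 2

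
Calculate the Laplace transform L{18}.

L{18} = 18 · L{1} = 18/s

Final answer: 18/s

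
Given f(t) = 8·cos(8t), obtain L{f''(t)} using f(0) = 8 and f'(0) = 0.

F(s) = 8s/(s² + 64). L{f''(t)} = s²F(s) - sf(0) - f'(0) = 8s³/(s² + 64) - 8s = (8s³ - 8s(s² + 64))/(s² + 64) = -512s/(s² + 64)

Final answer: -512s/(s² + 64)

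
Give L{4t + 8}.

L{4t + 8} = 4·L{t} + 8·L{1} = 4/s² + 8/s

Final answer: 4/s² + 8/s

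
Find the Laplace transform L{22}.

L{22} = 22 · L{1} = 22/s

Final answer: 22/s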